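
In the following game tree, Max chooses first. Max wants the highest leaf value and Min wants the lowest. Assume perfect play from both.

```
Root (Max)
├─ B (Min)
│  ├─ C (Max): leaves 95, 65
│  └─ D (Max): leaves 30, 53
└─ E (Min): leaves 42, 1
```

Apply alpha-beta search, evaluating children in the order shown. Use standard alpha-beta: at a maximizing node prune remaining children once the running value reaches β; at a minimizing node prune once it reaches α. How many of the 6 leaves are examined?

5

C [α=-∞,β=+∞]: v=95
D [α=-∞,β=95]: v=53
B [α=-∞,β=+∞]: v=53
E [α=53,β=+∞]: v=42 after child 1 ≤ α → α-cutoff, skip 1
Root [α=-∞,β=+∞]: v=53
Leaves evaluated: 5 of 6.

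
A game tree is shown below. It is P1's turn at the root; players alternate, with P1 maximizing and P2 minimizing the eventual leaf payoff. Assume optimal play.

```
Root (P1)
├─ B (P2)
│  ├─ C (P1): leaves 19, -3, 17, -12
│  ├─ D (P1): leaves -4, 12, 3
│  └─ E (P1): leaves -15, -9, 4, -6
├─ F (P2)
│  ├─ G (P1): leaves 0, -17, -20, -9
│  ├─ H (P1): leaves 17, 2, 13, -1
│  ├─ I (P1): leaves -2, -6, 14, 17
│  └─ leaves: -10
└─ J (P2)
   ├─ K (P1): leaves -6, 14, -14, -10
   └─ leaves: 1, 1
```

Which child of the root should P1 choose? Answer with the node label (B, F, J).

C (P1): max(19, -3, 17, -12) = 19
D (P1): max(-4, 12, 3) = 12
E (P1): max(-15, -9, 4, -6) = 4
B (P2): min(19, 12, 4) = 4
G (P1): max(0, -17, -20, -9) = 0
H (P1): max(17, 2, 13, -1) = 17
I (P1): max(-2, -6, 14, 17) = 17
F (P2): min(0, 17, 17, -10) = -10
K (P1): max(-6, 14, -14, -10) = 14
J (P2): min(14, 1, 1) = 1
Root (P1): max(4, -10, 1) = 4
P1 picks the child with the highest value: B (value 4).

B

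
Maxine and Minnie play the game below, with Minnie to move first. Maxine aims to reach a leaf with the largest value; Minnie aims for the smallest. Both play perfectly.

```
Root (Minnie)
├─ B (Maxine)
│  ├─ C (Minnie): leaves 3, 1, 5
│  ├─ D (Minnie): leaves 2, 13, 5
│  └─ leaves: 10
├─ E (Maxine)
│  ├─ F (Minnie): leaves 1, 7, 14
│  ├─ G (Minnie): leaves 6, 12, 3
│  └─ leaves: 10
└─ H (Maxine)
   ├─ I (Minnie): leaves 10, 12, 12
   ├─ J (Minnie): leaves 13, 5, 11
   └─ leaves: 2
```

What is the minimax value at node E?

F: min(1, 7, 14) = 1
G: min(6, 12, 3) = 3
E: max(1, 3, 10) = 10

10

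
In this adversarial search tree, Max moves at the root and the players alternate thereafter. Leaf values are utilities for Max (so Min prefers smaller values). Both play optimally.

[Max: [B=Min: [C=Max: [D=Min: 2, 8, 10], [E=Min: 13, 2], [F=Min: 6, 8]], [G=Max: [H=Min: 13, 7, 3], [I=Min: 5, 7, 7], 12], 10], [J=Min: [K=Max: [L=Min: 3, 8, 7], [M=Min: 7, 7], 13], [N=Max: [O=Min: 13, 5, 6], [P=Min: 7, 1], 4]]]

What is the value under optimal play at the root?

6

D (Min): min(2, 8, 10) = 2
E (Min): min(13, 2) = 2
F (Min): min(6, 8) = 6
C (Max): max(2, 2, 6) = 6
H (Min): min(13, 7, 3) = 3
I (Min): min(5, 7, 7) = 5
G (Max): max(3, 5, 12) = 12
B (Min): min(6, 12, 10) = 6
L (Min): min(3, 8, 7) = 3
M (Min): min(7, 7) = 7
K (Max): max(3, 7, 13) = 13
O (Min): min(13, 5, 6) = 5
P (Min): min(7, 1) = 1
N (Max): max(5, 1, 4) = 5
J (Min): min(13, 5) = 5
Root (Max): max(6, 5) = 6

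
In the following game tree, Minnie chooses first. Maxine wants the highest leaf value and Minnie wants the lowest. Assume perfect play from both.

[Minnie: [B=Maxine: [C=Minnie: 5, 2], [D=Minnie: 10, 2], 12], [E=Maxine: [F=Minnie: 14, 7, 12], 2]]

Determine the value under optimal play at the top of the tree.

C (Minnie): min(5, 2) = 2
D (Minnie): min(10, 2) = 2
B (Maxine): max(2, 2, 12) = 12
F (Minnie): min(14, 7, 12) = 7
E (Maxine): max(7, 2) = 7
Root (Minnie): min(12, 7) = 7

7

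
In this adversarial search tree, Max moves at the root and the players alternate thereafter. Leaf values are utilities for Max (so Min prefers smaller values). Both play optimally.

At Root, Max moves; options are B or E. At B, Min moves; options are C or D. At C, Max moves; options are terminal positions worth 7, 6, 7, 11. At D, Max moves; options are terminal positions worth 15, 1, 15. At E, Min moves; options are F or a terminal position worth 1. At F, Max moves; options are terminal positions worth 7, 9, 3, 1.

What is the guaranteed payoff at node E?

F: max(7, 9, 3, 1) = 9
E: min(9, 1) = 1

1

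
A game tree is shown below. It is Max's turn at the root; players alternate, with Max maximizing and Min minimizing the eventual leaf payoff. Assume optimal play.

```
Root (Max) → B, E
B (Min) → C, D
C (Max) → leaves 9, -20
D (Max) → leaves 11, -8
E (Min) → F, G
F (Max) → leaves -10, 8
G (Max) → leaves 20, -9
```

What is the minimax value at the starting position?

C (Max): max(9, -20) = 9
D (Max): max(11, -8) = 11
B (Min): min(9, 11) = 9
F (Max): max(-10, 8) = 8
G (Max): max(20, -9) = 20
E (Min): min(8, 20) = 8
Root (Max): max(9, 8) = 9

9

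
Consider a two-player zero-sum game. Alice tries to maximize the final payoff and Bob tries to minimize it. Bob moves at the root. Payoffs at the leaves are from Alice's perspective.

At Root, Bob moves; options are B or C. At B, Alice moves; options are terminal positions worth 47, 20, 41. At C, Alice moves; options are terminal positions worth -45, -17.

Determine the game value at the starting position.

B (Alice): max(47, 20, 41) = 47
C (Alice): max(-45, -17) = -17
Root (Bob): min(47, -17) = -17

-17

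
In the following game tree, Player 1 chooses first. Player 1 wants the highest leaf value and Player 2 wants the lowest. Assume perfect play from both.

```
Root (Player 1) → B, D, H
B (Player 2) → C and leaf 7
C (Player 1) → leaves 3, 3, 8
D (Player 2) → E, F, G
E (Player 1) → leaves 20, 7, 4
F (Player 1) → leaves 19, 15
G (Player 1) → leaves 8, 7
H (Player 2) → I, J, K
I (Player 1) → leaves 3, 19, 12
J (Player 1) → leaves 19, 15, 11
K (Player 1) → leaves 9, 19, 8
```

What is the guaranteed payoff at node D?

8

E: max(20, 7, 4) = 20
F: max(19, 15) = 19
G: max(8, 7) = 8
D: min(20, 19, 8) = 8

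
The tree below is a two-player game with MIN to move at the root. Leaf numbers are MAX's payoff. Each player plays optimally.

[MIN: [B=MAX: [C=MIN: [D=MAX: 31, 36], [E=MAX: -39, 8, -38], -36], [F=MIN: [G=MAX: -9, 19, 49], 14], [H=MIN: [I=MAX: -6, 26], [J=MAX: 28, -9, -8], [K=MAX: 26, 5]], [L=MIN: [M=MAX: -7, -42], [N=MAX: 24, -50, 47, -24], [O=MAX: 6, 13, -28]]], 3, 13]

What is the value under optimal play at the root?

3

D (MAX): max(31, 36) = 36
E (MAX): max(-39, 8, -38) = 8
C (MIN): min(36, 8, -36) = -36
G (MAX): max(-9, 19, 49) = 49
F (MIN): min(49, 14) = 14
I (MAX): max(-6, 26) = 26
J (MAX): max(28, -9, -8) = 28
K (MAX): max(26, 5) = 26
H (MIN): min(26, 28, 26) = 26
M (MAX): max(-7, -42) = -7
N (MAX): max(24, -50, 47, -24) = 47
O (MAX): max(6, 13, -28) = 13
L (MIN): min(-7, 47, 13) = -7
B (MAX): max(-36, 14, 26, -7) = 26
Root (MIN): min(26, 3, 13) = 3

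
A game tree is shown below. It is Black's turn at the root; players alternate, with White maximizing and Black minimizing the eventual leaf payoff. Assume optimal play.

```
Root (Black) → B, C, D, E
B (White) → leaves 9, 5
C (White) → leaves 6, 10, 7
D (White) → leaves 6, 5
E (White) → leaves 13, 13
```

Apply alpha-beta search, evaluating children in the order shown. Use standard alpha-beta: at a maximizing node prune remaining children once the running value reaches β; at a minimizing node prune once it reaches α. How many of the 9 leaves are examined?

7

B [α=-∞,β=+∞]: v=9
C [α=-∞,β=9]: v=10 after child 2 ≥ β → β-cutoff, skip 1
D [α=-∞,β=9]: v=6
E [α=-∞,β=6]: v=13 after child 1 ≥ β → β-cutoff, skip 1
Root [α=-∞,β=+∞]: v=6
Leaves evaluated: 7 of 9.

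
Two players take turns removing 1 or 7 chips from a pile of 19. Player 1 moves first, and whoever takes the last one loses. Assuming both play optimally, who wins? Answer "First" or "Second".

Second

Mark each pile size as W (mover wins) or L (mover loses):
i:   0  1  2  3  4  5  6  7  8  9 10 11 12 13 14 15 16 17 18 19
     W  L  W  L  W  L  W  L  W  L  W  L  W  L  W  L  W  L  W  L
Position 19 is L, so the second player wins.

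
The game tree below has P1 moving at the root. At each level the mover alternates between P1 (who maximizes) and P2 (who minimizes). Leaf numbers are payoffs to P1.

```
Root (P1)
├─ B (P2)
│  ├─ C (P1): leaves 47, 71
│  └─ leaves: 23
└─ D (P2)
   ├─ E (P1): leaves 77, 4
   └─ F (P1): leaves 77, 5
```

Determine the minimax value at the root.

77

C (P1): max(47, 71) = 71
B (P2): min(71, 23) = 23
E (P1): max(77, 4) = 77
F (P1): max(77, 5) = 77
D (P2): min(77, 77) = 77
Root (P1): max(23, 77) = 77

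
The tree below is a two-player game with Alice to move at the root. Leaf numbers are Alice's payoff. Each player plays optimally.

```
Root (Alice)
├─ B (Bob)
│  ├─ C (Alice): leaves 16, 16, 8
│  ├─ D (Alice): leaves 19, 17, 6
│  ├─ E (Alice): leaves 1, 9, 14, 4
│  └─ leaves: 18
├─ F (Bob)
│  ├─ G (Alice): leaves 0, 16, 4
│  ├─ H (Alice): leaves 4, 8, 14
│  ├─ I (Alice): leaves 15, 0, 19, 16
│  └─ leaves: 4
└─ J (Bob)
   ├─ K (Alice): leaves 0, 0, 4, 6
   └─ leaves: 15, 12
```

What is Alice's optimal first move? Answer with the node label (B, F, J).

B

C (Alice): max(16, 16, 8) = 16
D (Alice): max(19, 17, 6) = 19
E (Alice): max(1, 9, 14, 4) = 14
B (Bob): min(16, 19, 14, 18) = 14
G (Alice): max(0, 16, 4) = 16
H (Alice): max(4, 8, 14) = 14
I (Alice): max(15, 0, 19, 16) = 19
F (Bob): min(16, 14, 19, 4) = 4
K (Alice): max(0, 0, 4, 6) = 6
J (Bob): min(6, 15, 12) = 6
Root (Alice): max(14, 4, 6) = 14
Alice picks the child with the highest value: B (value 14).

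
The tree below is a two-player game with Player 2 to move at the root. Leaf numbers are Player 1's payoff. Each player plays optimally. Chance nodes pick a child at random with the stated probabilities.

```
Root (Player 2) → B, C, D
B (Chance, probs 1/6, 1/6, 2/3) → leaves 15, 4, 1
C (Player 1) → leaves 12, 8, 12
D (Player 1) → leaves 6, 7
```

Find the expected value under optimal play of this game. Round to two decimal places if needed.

3.83

B (Chance): 1/6·15 + 1/6·4 + 2/3·1 = 3.83
C (Player 1): max(12, 8, 12) = 12
D (Player 1): max(6, 7) = 7
Root (Player 2): min(3.83, 12, 7) = 3.83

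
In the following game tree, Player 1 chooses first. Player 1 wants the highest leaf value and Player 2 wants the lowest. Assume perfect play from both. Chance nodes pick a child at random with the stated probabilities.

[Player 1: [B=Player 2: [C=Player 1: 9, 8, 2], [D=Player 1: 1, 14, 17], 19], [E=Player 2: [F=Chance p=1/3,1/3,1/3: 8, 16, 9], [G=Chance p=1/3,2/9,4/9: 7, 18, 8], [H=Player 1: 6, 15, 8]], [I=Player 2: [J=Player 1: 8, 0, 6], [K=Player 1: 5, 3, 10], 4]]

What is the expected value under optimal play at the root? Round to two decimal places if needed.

C (Player 1): max(9, 8, 2) = 9
D (Player 1): max(1, 14, 17) = 17
B (Player 2): min(9, 17, 19) = 9
F (Chance): 1/3·8 + 1/3·16 + 1/3·9 = 11
G (Chance): 1/3·7 + 2/9·18 + 4/9·8 = 9.89
H (Player 1): max(6, 15, 8) = 15
E (Player 2): min(11, 9.89, 15) = 9.89
J (Player 1): max(8, 0, 6) = 8
K (Player 1): max(5, 3, 10) = 10
I (Player 2): min(8, 10, 4) = 4
Root (Player 1): max(9, 9.89, 4) = 9.89

9.89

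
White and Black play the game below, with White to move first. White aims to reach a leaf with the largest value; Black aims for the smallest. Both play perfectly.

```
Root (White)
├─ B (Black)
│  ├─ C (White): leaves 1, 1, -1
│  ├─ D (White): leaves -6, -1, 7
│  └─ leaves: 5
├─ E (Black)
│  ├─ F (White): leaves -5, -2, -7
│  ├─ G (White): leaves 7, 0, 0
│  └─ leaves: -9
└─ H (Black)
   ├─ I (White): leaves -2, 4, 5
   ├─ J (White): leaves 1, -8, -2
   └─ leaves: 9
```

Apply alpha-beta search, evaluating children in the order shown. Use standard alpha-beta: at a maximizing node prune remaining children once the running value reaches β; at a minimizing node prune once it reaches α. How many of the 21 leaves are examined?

16

C [α=-∞,β=+∞]: v=1
D [α=-∞,β=1]: v=7
B [α=-∞,β=+∞]: v=1
F [α=1,β=+∞]: v=-2
E [α=1,β=+∞]: v=-2 after child 1 ≤ α → α-cutoff, skip 2
I [α=1,β=+∞]: v=5
J [α=1,β=5]: v=1
H [α=1,β=+∞]: v=1 after child 2 ≤ α → α-cutoff, skip 1
Root [α=-∞,β=+∞]: v=1
Leaves evaluated: 16 of 21.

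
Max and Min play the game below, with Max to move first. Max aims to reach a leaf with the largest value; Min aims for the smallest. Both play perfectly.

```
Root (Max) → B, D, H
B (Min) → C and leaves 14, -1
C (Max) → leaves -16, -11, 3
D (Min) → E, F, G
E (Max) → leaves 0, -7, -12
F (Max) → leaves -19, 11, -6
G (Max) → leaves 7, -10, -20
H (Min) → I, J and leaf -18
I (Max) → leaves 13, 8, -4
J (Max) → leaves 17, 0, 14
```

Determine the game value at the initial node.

C (Max): max(-16, -11, 3) = 3
B (Min): min(3, 14, -1) = -1
E (Max): max(0, -7, -12) = 0
F (Max): max(-19, 11, -6) = 11
G (Max): max(7, -10, -20) = 7
D (Min): min(0, 11, 7) = 0
I (Max): max(13, 8, -4) = 13
J (Max): max(17, 0, 14) = 17
H (Min): min(13, 17, -18) = -18
Root (Max): max(-1, 0, -18) = 0

0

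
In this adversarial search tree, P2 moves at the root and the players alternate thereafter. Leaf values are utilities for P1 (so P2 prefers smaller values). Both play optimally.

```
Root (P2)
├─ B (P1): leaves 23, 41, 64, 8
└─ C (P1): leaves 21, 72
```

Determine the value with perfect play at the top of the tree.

64

B (P1): max(23, 41, 64, 8) = 64
C (P1): max(21, 72) = 72
Root (P2): min(64, 72) = 64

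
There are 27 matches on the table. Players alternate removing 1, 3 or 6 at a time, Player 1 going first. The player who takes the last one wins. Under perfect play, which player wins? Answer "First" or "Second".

Second

Mark each pile size as W (mover wins) or L (mover loses):
i:   0  1  2  3  4  5  6  7  8  9 10 11 12 13 14 15 16 17 18 19 20 21 22 23 24 25 26 27
     L  W  L  W  L  W  W  W  W  L  W  L  W  L  W  W  W  W  L  W  L  W  L  W  W  W  W  L
Position 27 is L, so the second player wins.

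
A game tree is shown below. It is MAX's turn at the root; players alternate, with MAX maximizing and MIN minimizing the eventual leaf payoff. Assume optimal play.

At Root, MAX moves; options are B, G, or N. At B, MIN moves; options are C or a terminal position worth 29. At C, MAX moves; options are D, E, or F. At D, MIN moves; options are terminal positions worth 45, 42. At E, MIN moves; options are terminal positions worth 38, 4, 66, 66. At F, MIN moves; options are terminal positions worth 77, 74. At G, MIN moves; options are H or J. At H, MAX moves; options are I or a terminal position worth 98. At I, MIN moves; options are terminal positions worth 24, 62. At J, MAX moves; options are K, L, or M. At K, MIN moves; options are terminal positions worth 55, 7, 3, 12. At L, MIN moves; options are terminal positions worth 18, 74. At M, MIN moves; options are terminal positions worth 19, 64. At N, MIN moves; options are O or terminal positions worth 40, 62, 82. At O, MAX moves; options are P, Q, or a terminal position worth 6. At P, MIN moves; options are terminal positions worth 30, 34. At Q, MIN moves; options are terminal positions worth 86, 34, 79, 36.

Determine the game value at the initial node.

D (MIN): min(45, 42) = 42
E (MIN): min(38, 4, 66, 66) = 4
F (MIN): min(77, 74) = 74
C (MAX): max(42, 4, 74) = 74
B (MIN): min(74, 29) = 29
I (MIN): min(24, 62) = 24
H (MAX): max(24, 98) = 98
K (MIN): min(55, 7, 3, 12) = 3
L (MIN): min(18, 74) = 18
M (MIN): min(19, 64) = 19
J (MAX): max(3, 18, 19) = 19
G (MIN): min(98, 19) = 19
P (MIN): min(30, 34) = 30
Q (MIN): min(86, 34, 79, 36) = 34
O (MAX): max(30, 34, 6) = 34
N (MIN): min(34, 40, 62, 82) = 34
Root (MAX): max(29, 19, 34) = 34

34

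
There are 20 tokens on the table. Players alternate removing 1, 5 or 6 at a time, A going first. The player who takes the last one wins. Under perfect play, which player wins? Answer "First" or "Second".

W/L table (W = player to move can force a win):
i:   0  1  2  3  4  5  6  7  8  9 10 11 12 13 14 15 16 17 18 19 20
     L  W  L  W  L  W  W  W  W  W  W  L  W  L  W  L  W  W  W  W  W
Position 20 is W, so the first player wins.

First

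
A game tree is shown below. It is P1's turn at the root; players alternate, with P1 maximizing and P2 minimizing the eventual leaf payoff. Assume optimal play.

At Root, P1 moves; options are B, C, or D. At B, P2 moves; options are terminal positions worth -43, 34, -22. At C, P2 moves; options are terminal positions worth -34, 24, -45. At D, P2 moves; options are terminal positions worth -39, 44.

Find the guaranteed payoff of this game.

-39

B (P2): min(-43, 34, -22) = -43
C (P2): min(-34, 24, -45) = -45
D (P2): min(-39, 44) = -39
Root (P1): max(-43, -45, -39) = -39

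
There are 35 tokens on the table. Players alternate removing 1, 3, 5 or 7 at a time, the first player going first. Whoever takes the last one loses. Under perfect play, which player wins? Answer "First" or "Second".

Second

Compute winning (W) and losing (L) positions by backward induction:
i:   0  1  2  3  4  5  6  7  8  9 10 11 12 13 14 15 16 17 18 19 20 21 22 23 24 25 26 27 28 29 30 31 32 33 34 35
     W  L  W  L  W  L  W  L  W  L  W  L  W  L  W  L  W  L  W  L  W  L  W  L  W  L  W  L  W  L  W  L  W  L  W  L
Position 35 is L, so the second player wins.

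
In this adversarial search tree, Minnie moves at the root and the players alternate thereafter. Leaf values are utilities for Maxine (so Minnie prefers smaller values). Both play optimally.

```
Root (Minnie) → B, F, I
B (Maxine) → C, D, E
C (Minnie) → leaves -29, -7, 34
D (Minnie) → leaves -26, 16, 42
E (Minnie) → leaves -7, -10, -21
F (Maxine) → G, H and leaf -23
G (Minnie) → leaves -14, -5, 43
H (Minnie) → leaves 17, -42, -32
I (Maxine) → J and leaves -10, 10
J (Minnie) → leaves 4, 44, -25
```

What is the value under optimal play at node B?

C: min(-29, -7, 34) = -29
D: min(-26, 16, 42) = -26
E: min(-7, -10, -21) = -21
B: max(-29, -26, -21) = -21

-21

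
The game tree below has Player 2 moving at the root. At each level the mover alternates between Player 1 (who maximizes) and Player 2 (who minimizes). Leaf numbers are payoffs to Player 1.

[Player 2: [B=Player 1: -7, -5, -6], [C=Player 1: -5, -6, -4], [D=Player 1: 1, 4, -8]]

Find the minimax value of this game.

-5

B (Player 1): max(-7, -5, -6) = -5
C (Player 1): max(-5, -6, -4) = -4
D (Player 1): max(1, 4, -8) = 4
Root (Player 2): min(-5, -4, 4) = -5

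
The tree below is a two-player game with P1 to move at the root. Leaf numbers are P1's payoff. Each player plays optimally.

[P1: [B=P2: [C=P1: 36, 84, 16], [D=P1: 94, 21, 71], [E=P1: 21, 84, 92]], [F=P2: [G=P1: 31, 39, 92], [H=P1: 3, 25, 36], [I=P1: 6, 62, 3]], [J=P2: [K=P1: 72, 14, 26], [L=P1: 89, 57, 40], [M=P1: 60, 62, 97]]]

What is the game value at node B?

C: max(36, 84, 16) = 84
D: max(94, 21, 71) = 94
E: max(21, 84, 92) = 92
B: min(84, 94, 92) = 84

84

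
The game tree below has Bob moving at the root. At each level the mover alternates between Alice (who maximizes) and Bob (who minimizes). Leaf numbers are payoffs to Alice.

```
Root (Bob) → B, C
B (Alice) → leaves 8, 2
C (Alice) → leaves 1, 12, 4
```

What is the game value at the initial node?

B (Alice): max(8, 2) = 8
C (Alice): max(1, 12, 4) = 12
Root (Bob): min(8, 12) = 8

8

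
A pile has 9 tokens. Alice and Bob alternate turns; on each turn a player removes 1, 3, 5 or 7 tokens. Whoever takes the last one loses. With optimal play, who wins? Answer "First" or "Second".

Second

Mark each pile size as W (mover wins) or L (mover loses):
i:   0  1  2  3  4  5  6  7  8  9
     W  L  W  L  W  L  W  L  W  L
Position 9 is L, so the second player wins.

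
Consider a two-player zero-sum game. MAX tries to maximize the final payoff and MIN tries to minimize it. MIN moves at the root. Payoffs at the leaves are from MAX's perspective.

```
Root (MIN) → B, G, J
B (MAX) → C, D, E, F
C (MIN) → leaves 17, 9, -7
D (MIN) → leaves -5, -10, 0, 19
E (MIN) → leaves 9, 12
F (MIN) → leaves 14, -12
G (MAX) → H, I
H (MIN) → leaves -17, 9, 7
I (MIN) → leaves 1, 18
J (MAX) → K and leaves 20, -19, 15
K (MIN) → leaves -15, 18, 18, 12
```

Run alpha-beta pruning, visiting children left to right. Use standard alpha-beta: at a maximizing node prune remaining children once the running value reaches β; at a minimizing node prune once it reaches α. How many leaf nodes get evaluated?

C [α=-∞,β=+∞]: v=-7
D [α=-7,β=+∞]: v=-10 after child 2 ≤ α → α-cutoff, skip 2
E [α=-7,β=+∞]: v=9
F [α=9,β=+∞]: v=-12
B [α=-∞,β=+∞]: v=9
H [α=-∞,β=9]: v=-17
I [α=-17,β=9]: v=1
G [α=-∞,β=9]: v=1
K [α=-∞,β=1]: v=-15
J [α=-∞,β=1]: v=20 after child 2 ≥ β → β-cutoff, skip 2
Root [α=-∞,β=+∞]: v=1
Leaves evaluated: 19 of 23.

19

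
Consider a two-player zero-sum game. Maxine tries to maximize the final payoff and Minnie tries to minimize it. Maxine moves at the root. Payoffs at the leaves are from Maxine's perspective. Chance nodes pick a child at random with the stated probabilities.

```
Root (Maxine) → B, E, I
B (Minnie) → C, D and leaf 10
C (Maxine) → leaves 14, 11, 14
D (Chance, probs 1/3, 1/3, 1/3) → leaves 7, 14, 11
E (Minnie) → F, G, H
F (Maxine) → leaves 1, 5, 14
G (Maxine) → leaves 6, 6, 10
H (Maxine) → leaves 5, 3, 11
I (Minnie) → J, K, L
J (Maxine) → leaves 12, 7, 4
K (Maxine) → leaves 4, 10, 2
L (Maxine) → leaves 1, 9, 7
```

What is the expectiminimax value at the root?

10

C (Maxine): max(14, 11, 14) = 14
D (Chance): 1/3·7 + 1/3·14 + 1/3·11 = 10.67
B (Minnie): min(14, 10.67, 10) = 10
F (Maxine): max(1, 5, 14) = 14
G (Maxine): max(6, 6, 10) = 10
H (Maxine): max(5, 3, 11) = 11
E (Minnie): min(14, 10, 11) = 10
J (Maxine): max(12, 7, 4) = 12
K (Maxine): max(4, 10, 2) = 10
L (Maxine): max(1, 9, 7) = 9
I (Minnie): min(12, 10, 9) = 9
Root (Maxine): max(10, 10, 9) = 10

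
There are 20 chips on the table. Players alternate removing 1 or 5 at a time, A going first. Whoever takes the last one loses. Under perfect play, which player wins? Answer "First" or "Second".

W/L table (W = player to move can force a win):
i:   0  1  2  3  4  5  6  7  8  9 10 11 12 13 14 15 16 17 18 19 20
     W  L  W  L  W  L  W  L  W  L  W  L  W  L  W  L  W  L  W  L  W
Position 20 is W, so the first player wins.

First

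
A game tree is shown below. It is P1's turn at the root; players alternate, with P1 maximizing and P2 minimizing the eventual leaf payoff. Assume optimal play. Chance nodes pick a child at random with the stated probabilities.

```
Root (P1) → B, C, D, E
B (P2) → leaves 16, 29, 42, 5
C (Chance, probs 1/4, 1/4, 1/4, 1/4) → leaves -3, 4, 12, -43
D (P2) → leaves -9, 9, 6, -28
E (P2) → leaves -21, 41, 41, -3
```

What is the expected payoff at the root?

B (P2): min(16, 29, 42, 5) = 5
C (Chance): 1/4·-3 + 1/4·4 + 1/4·12 + 1/4·-43 = -7.5
D (P2): min(-9, 9, 6, -28) = -28
E (P2): min(-21, 41, 41, -3) = -21
Root (P1): max(5, -7.5, -28, -21) = 5

5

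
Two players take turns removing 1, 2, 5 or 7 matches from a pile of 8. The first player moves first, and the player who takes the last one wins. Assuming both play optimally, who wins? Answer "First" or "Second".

Positions where the player to move wins (W) vs loses (L):
i:   0  1  2  3  4  5  6  7  8
     L  W  W  L  W  W  L  W  W
Position 8 is W, so the first player wins.

First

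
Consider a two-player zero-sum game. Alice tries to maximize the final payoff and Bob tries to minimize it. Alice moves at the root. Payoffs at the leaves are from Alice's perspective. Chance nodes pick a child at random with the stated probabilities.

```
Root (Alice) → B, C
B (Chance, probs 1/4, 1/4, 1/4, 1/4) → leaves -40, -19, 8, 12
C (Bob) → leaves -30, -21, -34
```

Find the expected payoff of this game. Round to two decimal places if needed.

B (Chance): 1/4·-40 + 1/4·-19 + 1/4·8 + 1/4·12 = -9.75
C (Bob): min(-30, -21, -34) = -34
Root (Alice): max(-9.75, -34) = -9.75

-9.75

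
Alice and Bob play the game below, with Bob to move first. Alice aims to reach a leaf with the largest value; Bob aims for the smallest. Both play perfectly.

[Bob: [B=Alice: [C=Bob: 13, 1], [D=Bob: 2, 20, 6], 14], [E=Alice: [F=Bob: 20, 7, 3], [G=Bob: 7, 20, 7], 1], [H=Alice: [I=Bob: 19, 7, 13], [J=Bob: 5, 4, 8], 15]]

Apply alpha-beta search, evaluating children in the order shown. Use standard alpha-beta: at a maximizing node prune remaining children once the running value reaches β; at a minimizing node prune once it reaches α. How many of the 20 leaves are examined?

C [α=-∞,β=+∞]: v=1
D [α=1,β=+∞]: v=2
B [α=-∞,β=+∞]: v=14
F [α=-∞,β=14]: v=3
G [α=3,β=14]: v=7
E [α=-∞,β=14]: v=7
I [α=-∞,β=7]: v=7
H [α=-∞,β=7]: v=7 after child 1 ≥ β → β-cutoff, skip 2
Root [α=-∞,β=+∞]: v=7
Leaves evaluated: 16 of 20.

16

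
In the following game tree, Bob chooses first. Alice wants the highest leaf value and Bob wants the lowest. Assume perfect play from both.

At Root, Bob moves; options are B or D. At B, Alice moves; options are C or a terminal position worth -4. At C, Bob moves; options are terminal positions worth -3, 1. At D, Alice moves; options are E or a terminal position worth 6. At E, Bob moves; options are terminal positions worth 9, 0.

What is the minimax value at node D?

6

E: min(9, 0) = 0
D: max(0, 6) = 6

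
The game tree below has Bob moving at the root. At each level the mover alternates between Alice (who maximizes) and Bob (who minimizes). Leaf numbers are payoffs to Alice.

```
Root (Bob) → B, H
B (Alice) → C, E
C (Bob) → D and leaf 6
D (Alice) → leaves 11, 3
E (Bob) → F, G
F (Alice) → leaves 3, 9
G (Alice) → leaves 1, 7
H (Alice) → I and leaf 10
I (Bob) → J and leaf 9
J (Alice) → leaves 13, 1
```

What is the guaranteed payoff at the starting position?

7

D (Alice): max(11, 3) = 11
C (Bob): min(11, 6) = 6
F (Alice): max(3, 9) = 9
G (Alice): max(1, 7) = 7
E (Bob): min(9, 7) = 7
B (Alice): max(6, 7) = 7
J (Alice): max(13, 1) = 13
I (Bob): min(13, 9) = 9
H (Alice): max(9, 10) = 10
Root (Bob): min(7, 10) = 7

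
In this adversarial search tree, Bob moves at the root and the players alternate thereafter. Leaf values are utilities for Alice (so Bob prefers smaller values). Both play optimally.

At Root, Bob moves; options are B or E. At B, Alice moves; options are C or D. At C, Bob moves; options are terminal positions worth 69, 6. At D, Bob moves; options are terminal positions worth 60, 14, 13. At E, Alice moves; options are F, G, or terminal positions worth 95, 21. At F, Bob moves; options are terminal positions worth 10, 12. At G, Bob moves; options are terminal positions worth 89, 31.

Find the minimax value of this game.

C (Bob): min(69, 6) = 6
D (Bob): min(60, 14, 13) = 13
B (Alice): max(6, 13) = 13
F (Bob): min(10, 12) = 10
G (Bob): min(89, 31) = 31
E (Alice): max(10, 31, 95, 21) = 95
Root (Bob): min(13, 95) = 13

13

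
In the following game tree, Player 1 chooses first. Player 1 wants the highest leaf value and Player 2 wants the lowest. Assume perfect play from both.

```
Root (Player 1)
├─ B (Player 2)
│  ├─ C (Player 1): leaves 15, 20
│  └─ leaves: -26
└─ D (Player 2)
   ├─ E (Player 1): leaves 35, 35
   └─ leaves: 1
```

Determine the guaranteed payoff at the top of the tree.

C (Player 1): max(15, 20) = 20
B (Player 2): min(20, -26) = -26
E (Player 1): max(35, 35) = 35
D (Player 2): min(35, 1) = 1
Root (Player 1): max(-26, 1) = 1

1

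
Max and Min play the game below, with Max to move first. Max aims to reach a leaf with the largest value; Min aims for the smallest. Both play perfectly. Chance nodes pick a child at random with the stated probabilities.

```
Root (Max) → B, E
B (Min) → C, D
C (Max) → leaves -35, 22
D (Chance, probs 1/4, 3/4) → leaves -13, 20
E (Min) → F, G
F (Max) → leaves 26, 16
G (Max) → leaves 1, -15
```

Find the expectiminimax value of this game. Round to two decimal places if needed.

11.75

C (Max): max(-35, 22) = 22
D (Chance): 1/4·-13 + 3/4·20 = 11.75
B (Min): min(22, 11.75) = 11.75
F (Max): max(26, 16) = 26
G (Max): max(1, -15) = 1
E (Min): min(26, 1) = 1
Root (Max): max(11.75, 1) = 11.75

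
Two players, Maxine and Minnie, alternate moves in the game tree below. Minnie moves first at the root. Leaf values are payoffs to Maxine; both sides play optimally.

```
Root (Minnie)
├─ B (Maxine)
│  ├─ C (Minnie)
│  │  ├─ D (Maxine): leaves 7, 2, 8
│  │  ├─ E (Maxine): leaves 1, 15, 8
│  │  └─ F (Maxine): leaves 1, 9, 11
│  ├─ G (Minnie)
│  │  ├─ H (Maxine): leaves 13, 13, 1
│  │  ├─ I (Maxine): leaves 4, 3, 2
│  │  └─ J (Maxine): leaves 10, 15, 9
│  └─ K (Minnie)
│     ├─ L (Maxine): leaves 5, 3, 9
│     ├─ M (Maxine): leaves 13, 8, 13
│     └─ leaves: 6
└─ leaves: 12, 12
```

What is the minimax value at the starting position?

D (Maxine): max(7, 2, 8) = 8
E (Maxine): max(1, 15, 8) = 15
F (Maxine): max(1, 9, 11) = 11
C (Minnie): min(8, 15, 11) = 8
H (Maxine): max(13, 13, 1) = 13
I (Maxine): max(4, 3, 2) = 4
J (Maxine): max(10, 15, 9) = 15
G (Minnie): min(13, 4, 15) = 4
L (Maxine): max(5, 3, 9) = 9
M (Maxine): max(13, 8, 13) = 13
K (Minnie): min(9, 13, 6) = 6
B (Maxine): max(8, 4, 6) = 8
Root (Minnie): min(8, 12, 12) = 8

8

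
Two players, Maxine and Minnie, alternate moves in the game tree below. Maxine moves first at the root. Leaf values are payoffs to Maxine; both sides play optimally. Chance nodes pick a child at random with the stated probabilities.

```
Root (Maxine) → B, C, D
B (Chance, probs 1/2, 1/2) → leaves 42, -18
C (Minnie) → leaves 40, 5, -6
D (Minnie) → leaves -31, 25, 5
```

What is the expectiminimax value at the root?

12

B (Chance): 1/2·42 + 1/2·-18 = 12
C (Minnie): min(40, 5, -6) = -6
D (Minnie): min(-31, 25, 5) = -31
Root (Maxine): max(12, -6, -31) = 12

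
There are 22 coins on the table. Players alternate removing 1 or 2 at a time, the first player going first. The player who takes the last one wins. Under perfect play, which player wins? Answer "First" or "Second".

i:   0  1  2  3  4  5  6  7  8  9 10 11 12 13 14 15 16 17 18 19 20 21 22
     L  W  W  L  W  W  L  W  W  L  W  W  L  W  W  L  W  W  L  W  W  L  W
Position 22 is W, so the first player wins.

First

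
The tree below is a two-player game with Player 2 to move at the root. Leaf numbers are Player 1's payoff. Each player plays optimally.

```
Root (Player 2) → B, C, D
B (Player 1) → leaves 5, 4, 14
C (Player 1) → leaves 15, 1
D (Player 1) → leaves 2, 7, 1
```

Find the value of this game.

7

B (Player 1): max(5, 4, 14) = 14
C (Player 1): max(15, 1) = 15
D (Player 1): max(2, 7, 1) = 7
Root (Player 2): min(14, 15, 7) = 7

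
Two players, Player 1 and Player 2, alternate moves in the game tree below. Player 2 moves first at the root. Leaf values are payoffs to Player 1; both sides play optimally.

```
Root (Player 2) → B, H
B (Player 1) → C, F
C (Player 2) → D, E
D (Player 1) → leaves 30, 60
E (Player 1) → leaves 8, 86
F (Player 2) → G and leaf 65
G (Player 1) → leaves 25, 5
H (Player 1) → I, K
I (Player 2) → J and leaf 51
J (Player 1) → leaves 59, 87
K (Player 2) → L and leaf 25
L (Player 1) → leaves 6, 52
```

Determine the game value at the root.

D (Player 1): max(30, 60) = 60
E (Player 1): max(8, 86) = 86
C (Player 2): min(60, 86) = 60
G (Player 1): max(25, 5) = 25
F (Player 2): min(25, 65) = 25
B (Player 1): max(60, 25) = 60
J (Player 1): max(59, 87) = 87
I (Player 2): min(87, 51) = 51
L (Player 1): max(6, 52) = 52
K (Player 2): min(52, 25) = 25
H (Player 1): max(51, 25) = 51
Root (Player 2): min(60, 51) = 51

51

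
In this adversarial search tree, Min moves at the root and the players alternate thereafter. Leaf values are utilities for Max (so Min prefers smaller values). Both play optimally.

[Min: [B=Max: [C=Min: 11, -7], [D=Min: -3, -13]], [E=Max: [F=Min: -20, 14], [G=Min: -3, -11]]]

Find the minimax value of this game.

-11

C (Min): min(11, -7) = -7
D (Min): min(-3, -13) = -13
B (Max): max(-7, -13) = -7
F (Min): min(-20, 14) = -20
G (Min): min(-3, -11) = -11
E (Max): max(-20, -11) = -11
Root (Min): min(-7, -11) = -11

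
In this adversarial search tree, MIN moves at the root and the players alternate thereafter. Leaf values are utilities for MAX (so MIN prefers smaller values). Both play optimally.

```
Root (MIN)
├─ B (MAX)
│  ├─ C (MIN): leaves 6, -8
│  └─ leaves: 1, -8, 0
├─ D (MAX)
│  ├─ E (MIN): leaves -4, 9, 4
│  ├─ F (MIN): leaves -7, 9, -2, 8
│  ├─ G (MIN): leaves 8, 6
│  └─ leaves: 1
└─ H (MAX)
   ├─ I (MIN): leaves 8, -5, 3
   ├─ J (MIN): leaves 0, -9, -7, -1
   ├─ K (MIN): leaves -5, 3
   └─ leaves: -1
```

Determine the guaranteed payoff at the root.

C (MIN): min(6, -8) = -8
B (MAX): max(-8, 1, -8, 0) = 1
E (MIN): min(-4, 9, 4) = -4
F (MIN): min(-7, 9, -2, 8) = -7
G (MIN): min(8, 6) = 6
D (MAX): max(-4, -7, 6, 1) = 6
I (MIN): min(8, -5, 3) = -5
J (MIN): min(0, -9, -7, -1) = -9
K (MIN): min(-5, 3) = -5
H (MAX): max(-5, -9, -5, -1) = -1
Root (MIN): min(1, 6, -1) = -1

-1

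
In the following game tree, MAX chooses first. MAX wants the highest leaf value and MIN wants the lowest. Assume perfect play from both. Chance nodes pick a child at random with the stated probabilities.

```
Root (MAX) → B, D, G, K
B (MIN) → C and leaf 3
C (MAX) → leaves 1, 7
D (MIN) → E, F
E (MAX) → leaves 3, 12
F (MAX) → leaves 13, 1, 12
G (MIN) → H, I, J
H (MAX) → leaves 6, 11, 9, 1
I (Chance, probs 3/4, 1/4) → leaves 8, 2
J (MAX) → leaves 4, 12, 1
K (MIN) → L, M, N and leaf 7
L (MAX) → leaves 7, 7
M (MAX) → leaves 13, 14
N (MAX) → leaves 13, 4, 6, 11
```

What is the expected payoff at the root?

C (MAX): max(1, 7) = 7
B (MIN): min(7, 3) = 3
E (MAX): max(3, 12) = 12
F (MAX): max(13, 1, 12) = 13
D (MIN): min(12, 13) = 12
H (MAX): max(6, 11, 9, 1) = 11
I (Chance): 3/4·8 + 1/4·2 = 6.5
J (MAX): max(4, 12, 1) = 12
G (MIN): min(11, 6.5, 12) = 6.5
L (MAX): max(7, 7) = 7
M (MAX): max(13, 14) = 14
N (MAX): max(13, 4, 6, 11) = 13
K (MIN): min(7, 14, 13, 7) = 7
Root (MAX): max(3, 12, 6.5, 7) = 12

12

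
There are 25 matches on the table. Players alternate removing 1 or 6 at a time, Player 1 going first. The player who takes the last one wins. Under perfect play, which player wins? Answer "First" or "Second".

i:   0  1  2  3  4  5  6  7  8  9 10 11 12 13 14 15 16 17 18 19 20 21 22 23 24 25
     L  W  L  W  L  W  W  L  W  L  W  L  W  W  L  W  L  W  L  W  W  L  W  L  W  L
Position 25 is L, so the second player wins.

Second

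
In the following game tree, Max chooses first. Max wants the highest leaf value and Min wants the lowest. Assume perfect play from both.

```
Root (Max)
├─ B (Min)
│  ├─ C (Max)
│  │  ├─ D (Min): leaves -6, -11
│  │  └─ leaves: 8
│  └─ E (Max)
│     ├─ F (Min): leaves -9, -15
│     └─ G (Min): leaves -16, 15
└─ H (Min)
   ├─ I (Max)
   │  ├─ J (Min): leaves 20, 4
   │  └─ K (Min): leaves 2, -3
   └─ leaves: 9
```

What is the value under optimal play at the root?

D (Min): min(-6, -11) = -11
C (Max): max(-11, 8) = 8
F (Min): min(-9, -15) = -15
G (Min): min(-16, 15) = -16
E (Max): max(-15, -16) = -15
B (Min): min(8, -15) = -15
J (Min): min(20, 4) = 4
K (Min): min(2, -3) = -3
I (Max): max(4, -3) = 4
H (Min): min(4, 9) = 4
Root (Max): max(-15, 4) = 4

4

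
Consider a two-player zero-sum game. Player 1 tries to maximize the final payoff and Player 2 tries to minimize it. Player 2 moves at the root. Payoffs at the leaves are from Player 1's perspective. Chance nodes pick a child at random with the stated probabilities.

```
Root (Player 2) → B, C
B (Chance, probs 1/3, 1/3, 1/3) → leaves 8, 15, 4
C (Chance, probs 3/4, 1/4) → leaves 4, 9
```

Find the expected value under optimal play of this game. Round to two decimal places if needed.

5.25

B (Chance): 1/3·8 + 1/3·15 + 1/3·4 = 9
C (Chance): 3/4·4 + 1/4·9 = 5.25
Root (Player 2): min(9, 5.25) = 5.25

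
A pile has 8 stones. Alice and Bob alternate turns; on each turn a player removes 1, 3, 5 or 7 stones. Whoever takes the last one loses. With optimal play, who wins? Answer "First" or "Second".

First

Mark each pile size as W (mover wins) or L (mover loses):
i:   0  1  2  3  4  5  6  7  8
     W  L  W  L  W  L  W  L  W
Position 8 is W, so the first player wins.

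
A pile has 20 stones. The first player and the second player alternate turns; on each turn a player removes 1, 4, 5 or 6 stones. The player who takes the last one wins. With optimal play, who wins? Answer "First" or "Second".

i:   0  1  2  3  4  5  6  7  8  9 10 11 12 13 14 15 16 17 18 19 20
     L  W  L  W  W  W  W  W  W  L  W  L  W  W  W  W  W  W  L  W  L
Position 20 is L, so the second player wins.

Second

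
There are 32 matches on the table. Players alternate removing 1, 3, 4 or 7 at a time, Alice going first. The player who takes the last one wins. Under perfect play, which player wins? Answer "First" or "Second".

Positions where the player to move wins (W) vs loses (L):
i:   0  1  2  3  4  5  6  7  8  9 10 11 12 13 14 15 16 17 18 19 20 21 22 23 24 25 26 27 28 29 30 31 32
     L  W  L  W  W  W  W  W  L  W  L  W  W  W  W  W  L  W  L  W  W  W  W  W  L  W  L  W  W  W  W  W  L
Position 32 is L, so the second player wins.

Second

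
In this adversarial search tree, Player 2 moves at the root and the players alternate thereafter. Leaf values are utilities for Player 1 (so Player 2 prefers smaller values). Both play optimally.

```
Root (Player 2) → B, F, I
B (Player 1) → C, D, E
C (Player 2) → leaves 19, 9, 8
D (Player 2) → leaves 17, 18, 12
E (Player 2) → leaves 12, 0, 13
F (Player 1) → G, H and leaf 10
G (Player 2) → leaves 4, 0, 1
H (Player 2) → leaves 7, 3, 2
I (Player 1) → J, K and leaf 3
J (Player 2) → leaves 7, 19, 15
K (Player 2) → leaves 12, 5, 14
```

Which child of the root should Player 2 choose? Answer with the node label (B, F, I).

I

C (Player 2): min(19, 9, 8) = 8
D (Player 2): min(17, 18, 12) = 12
E (Player 2): min(12, 0, 13) = 0
B (Player 1): max(8, 12, 0) = 12
G (Player 2): min(4, 0, 1) = 0
H (Player 2): min(7, 3, 2) = 2
F (Player 1): max(0, 2, 10) = 10
J (Player 2): min(7, 19, 15) = 7
K (Player 2): min(12, 5, 14) = 5
I (Player 1): max(7, 5, 3) = 7
Root (Player 2): min(12, 10, 7) = 7
Player 2 picks the child with the lowest value: I (value 7).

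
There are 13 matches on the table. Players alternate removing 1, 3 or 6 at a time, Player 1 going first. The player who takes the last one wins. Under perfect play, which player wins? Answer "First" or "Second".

Second

W/L table (W = player to move can force a win):
i:   0  1  2  3  4  5  6  7  8  9 10 11 12 13
     L  W  L  W  L  W  W  W  W  L  W  L  W  L
Position 13 is L, so the second player wins.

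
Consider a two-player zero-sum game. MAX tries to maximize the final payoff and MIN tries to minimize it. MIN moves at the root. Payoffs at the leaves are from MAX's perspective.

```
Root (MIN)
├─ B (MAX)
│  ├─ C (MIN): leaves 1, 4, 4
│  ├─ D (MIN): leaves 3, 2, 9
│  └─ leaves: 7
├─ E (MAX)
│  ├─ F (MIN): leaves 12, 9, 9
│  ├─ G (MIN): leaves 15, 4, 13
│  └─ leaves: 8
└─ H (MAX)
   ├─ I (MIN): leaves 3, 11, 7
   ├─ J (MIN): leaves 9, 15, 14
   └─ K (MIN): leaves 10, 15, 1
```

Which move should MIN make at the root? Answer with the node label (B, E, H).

C (MIN): min(1, 4, 4) = 1
D (MIN): min(3, 2, 9) = 2
B (MAX): max(1, 2, 7) = 7
F (MIN): min(12, 9, 9) = 9
G (MIN): min(15, 4, 13) = 4
E (MAX): max(9, 4, 8) = 9
I (MIN): min(3, 11, 7) = 3
J (MIN): min(9, 15, 14) = 9
K (MIN): min(10, 15, 1) = 1
H (MAX): max(3, 9, 1) = 9
Root (MIN): min(7, 9, 9) = 7
MIN picks the child with the lowest value: B (value 7).

B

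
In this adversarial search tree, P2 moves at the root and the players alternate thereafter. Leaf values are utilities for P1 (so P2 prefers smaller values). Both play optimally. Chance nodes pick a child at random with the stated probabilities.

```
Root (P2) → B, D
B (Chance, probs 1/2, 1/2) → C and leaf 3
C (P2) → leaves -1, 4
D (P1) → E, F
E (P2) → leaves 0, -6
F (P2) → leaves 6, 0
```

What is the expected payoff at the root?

C (P2): min(-1, 4) = -1
B (Chance): 1/2·-1 + 1/2·3 = 1
E (P2): min(0, -6) = -6
F (P2): min(6, 0) = 0
D (P1): max(-6, 0) = 0
Root (P2): min(1, 0) = 0

0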